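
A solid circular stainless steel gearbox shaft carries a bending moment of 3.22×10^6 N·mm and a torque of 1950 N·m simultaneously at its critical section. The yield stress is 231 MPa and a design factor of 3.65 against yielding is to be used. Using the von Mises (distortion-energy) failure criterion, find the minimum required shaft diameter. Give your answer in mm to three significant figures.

σ_allow = σ_y/n = 231/3.65 = 63.29 MPa.
For a solid shaft σ_b = 32M/(πd³) and τ = 16T/(πd³), so the von Mises stress is σ' = (16/πd³)·√(4M²+3T²).
√(4M²+3T²) = √(4×(3.220×10^6)² + 3×(1.950×10^6)²) = 7.272×10^6 N·mm.
d³ = 16×7.272×10^6/(π×63.29) = 585200 mm³.
d = 83.64 mm.

d = 83.6 mm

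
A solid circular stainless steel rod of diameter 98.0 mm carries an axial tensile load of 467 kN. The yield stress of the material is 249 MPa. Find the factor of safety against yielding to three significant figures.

n = 4.02

A = πd²/4 = 7543 mm².
σ = F/A = 467000/7543 = 61.91 MPa.
n = 249/61.91 = 4.022.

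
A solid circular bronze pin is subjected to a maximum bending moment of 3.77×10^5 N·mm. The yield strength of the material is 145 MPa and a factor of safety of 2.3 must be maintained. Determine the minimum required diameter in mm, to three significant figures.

d = 39.3 mm

σ_allow = 145/2.3 = 63.04 MPa.
For a solid circular section σ = 32M/(πd³), so d³ = 32M/(π σ_allow) = 32×377000/(π×63.04) = 60910 mm³.
d = 39.35 mm.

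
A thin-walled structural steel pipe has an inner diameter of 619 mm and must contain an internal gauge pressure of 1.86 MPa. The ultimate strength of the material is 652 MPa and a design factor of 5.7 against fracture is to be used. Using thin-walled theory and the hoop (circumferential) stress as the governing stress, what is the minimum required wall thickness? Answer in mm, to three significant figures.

t = 5.03 mm

σ_allow = 652/5.7 = 114.4 MPa.
Hoop stress σ_h = pD/(2t), so t = pD/(2σ_allow) = 1.86×619/(2×114.4) = 5.033 mm.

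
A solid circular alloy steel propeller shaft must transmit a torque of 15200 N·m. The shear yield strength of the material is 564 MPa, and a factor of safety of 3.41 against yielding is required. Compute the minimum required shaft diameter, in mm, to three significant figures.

Allowable shear stress τ_allow = 564/3.41 = 165.4 MPa.
For a solid shaft τ = 16T/(πd³), so d³ = 16T/(π τ_allow) = 16×1.5200×10^7/(π×165.4) = 468000 mm³.
d = (468000)^(1/3) = 77.64 mm.

d = 77.6 mm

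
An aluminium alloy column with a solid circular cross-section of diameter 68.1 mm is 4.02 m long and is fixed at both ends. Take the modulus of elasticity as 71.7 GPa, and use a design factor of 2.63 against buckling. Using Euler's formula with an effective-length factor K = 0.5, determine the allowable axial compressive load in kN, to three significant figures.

P_allow = 70.3 kN

I = πd⁴/64 = π×68.1⁴/64 = 1.056×10^6 mm⁴.
Effective length L_e = KL = 0.5×4.02 m = 2010 mm.
Euler critical load P_cr = π²EI/L_e² = π²×71700×1.056×10^6/2010² = 184900 N.
P_allow = P_cr/n = 184900/2.63 = 70310 N.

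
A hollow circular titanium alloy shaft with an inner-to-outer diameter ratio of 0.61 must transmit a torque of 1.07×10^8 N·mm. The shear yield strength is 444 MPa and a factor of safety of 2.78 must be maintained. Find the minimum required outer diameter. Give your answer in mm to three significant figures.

τ_allow = 444/2.78 = 159.7 MPa.
For a hollow shaft τ = 16T/[πd_o³(1−k⁴)] with k = 0.61, so 1−k⁴ = 0.8615.
d_o³ = 16T/[π τ_allow (1−k⁴)] = 16×1.0700×10^8/(π×159.7×0.8615) = 3.960×10^6 mm³.
d_o = 158.2 mm.

d_o = 158 mm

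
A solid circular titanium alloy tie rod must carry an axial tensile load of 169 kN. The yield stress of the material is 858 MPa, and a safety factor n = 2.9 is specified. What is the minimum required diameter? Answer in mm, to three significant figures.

d = 27.0 mm

Allowable stress σ_allow = 858/2.9 = 295.9 MPa.
Required area A = F/σ_allow = 169000/295.9 = 571.2 mm².
A = πd²/4 → d = √(4A/π) = 26.97 mm.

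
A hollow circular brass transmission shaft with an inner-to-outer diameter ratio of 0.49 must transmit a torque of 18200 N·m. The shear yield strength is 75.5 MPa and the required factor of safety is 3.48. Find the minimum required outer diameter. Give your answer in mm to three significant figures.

d_o = 166 mm

τ_allow = 75.5/3.48 = 21.70 MPa.
For a hollow shaft τ = 16T/[πd_o³(1−k⁴)] with k = 0.49, so 1−k⁴ = 0.9424.
d_o³ = 16T/[π τ_allow (1−k⁴)] = 16×1.8200×10^7/(π×21.70×0.9424) = 4.534×10^6 mm³.
d_o = 165.5 mm.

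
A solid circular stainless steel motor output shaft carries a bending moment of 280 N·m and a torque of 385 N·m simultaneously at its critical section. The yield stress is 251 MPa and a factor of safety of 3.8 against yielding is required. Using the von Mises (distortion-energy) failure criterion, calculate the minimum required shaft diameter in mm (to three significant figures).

d = 40.6 mm

σ_allow = σ_y/n = 251/3.8 = 66.05 MPa.
For a solid shaft σ_b = 32M/(πd³) and τ = 16T/(πd³), so the von Mises stress is σ' = (16/πd³)·√(4M²+3T²).
√(4M²+3T²) = √(4×(280000)² + 3×(385000)²) = 870800 N·mm.
d³ = 16×870800/(π×66.05) = 67140 mm³.
d = 40.64 mm.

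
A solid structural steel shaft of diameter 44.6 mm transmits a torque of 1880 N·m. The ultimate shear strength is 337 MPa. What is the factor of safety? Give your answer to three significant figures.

τ = 16T/(πd³) = 16×1880000/(π×44.6³) = 107.9 MPa.
n = τ_limit/τ = 337/107.9 = 3.123.

n = 3.12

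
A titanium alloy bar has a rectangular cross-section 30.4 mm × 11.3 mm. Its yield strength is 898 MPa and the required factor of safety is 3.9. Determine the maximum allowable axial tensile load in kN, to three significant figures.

σ_allow = 898/3.9 = 230.3 MPa.
A = 30.4×11.3 = 343.5 mm².
F_allow = σ_allow × A = 230.3×343.5 = 79100 N.

F_allow = 79.1 kN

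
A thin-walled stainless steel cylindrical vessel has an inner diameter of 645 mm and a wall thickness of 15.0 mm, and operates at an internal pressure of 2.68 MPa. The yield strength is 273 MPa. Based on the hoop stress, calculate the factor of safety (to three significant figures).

n = 4.74

σ_h = pD/(2t) = 2.68×645/(2×15.0) = 57.62 MPa.
n = 273/57.62 = 4.738.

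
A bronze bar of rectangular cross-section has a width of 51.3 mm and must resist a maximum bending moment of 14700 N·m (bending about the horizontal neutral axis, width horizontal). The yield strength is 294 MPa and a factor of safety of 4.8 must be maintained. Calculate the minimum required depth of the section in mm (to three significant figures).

σ_allow = 294/4.8 = 61.25 MPa.
For a rectangular section σ = 6M/(bh²), so h² = 6M/(b σ_allow) = 6×1.4700×10^7/(51.3×61.25) = 28070 mm².
h = 167.5 mm.

h = 168 mm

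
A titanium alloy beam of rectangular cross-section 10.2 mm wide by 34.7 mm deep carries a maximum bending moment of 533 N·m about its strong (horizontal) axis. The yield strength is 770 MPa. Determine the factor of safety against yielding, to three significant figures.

n = 2.96

Section modulus S = bh²/6 = 10.2×34.7²/6 = 2047 mm³.
σ = M/S = 533000/2047 = 260.4 MPa.
n = 770/260.4 = 2.957.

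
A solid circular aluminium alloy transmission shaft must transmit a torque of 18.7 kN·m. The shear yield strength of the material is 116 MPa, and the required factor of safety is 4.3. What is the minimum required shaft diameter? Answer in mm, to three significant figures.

d = 152 mm

Allowable shear stress τ_allow = 116/4.3 = 26.98 MPa.
For a solid shaft τ = 16T/(πd³), so d³ = 16T/(π τ_allow) = 16×1.8700×10^7/(π×26.98) = 3.530×10^6 mm³.
d = (3.530×10^6)^(1/3) = 152.3 mm.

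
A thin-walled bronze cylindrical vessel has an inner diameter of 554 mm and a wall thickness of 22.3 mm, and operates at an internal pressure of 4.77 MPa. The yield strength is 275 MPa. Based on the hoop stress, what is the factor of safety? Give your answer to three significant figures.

σ_h = pD/(2t) = 4.77×554/(2×22.3) = 59.25 MPa.
n = 275/59.25 = 4.641.

n = 4.64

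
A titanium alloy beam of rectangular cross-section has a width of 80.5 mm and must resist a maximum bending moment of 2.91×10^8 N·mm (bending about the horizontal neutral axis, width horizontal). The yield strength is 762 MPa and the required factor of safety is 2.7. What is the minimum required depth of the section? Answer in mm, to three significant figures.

h = 277 mm

σ_allow = 762/2.7 = 282.2 MPa.
For a rectangular section σ = 6M/(bh²), so h² = 6M/(b σ_allow) = 6×2.9100×10^8/(80.5×282.2) = 76850 mm².
h = 277.2 mm.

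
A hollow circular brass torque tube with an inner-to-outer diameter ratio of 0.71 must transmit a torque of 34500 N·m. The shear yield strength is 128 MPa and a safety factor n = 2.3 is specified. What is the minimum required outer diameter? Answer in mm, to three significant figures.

d_o = 162 mm

τ_allow = 128/2.3 = 55.65 MPa.
For a hollow shaft τ = 16T/[πd_o³(1−k⁴)] with k = 0.71, so 1−k⁴ = 0.7459.
d_o³ = 16T/[π τ_allow (1−k⁴)] = 16×3.4500×10^7/(π×55.65×0.7459) = 4.233×10^6 mm³.
d_o = 161.8 mm.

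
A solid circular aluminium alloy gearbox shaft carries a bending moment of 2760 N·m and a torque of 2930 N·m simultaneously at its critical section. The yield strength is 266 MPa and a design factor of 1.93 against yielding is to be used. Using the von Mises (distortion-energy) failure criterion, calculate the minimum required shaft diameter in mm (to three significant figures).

σ_allow = σ_y/n = 266/1.93 = 137.8 MPa.
For a solid shaft σ_b = 32M/(πd³) and τ = 16T/(πd³), so the von Mises stress is σ' = (16/πd³)·√(4M²+3T²).
√(4M²+3T²) = √(4×(2.760×10^6)² + 3×(2.930×10^6)²) = 7.498×10^6 N·mm.
d³ = 16×7.498×10^6/(π×137.8) = 277100 mm³.
d = 65.19 mm.

d = 65.2 mm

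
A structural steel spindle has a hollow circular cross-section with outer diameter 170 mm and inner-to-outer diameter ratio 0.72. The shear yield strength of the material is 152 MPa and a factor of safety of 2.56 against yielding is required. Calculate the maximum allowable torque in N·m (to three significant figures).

τ_allow = 152/2.56 = 59.38 MPa.
For a hollow shaft T_allow = τ_allow·πd_o³(1−k⁴)/16 with 1−k⁴ = 0.7313, so πd_o³(1−k⁴)/16 = 705400 mm³.
T_allow = 59.38×705400 = 4.188×10^7 N·mm = 41880 N·m.

T_allow = 41900 N·m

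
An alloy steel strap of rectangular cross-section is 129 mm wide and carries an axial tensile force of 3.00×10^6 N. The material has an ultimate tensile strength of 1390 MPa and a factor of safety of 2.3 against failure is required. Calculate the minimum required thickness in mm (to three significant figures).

σ_allow = 1390/2.3 = 604.3 MPa.
Required area A = F/σ_allow = 3000000/604.3 = 4964 mm².
t = A/w = 4964/129 = 38.48 mm.

t = 38.5 mm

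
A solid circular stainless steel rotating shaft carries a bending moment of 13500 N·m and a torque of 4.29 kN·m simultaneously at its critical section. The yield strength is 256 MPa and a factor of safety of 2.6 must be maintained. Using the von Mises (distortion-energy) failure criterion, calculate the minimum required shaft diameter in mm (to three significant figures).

d = 113 mm

σ_allow = σ_y/n = 256/2.6 = 98.46 MPa.
For a solid shaft σ_b = 32M/(πd³) and τ = 16T/(πd³), so the von Mises stress is σ' = (16/πd³)·√(4M²+3T²).
√(4M²+3T²) = √(4×(1.350×10^7)² + 3×(4.290×10^6)²) = 2.800×10^7 N·mm.
d³ = 16×2.800×10^7/(π×98.46) = 1.449×10^6 mm³.
d = 113.1 mm.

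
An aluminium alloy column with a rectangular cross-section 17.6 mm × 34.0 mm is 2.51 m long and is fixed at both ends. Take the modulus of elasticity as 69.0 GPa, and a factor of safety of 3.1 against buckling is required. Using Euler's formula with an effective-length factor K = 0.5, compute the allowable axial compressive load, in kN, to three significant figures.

Buckling occurs about the weak axis: I_min = h·b³/12 = 34.0×17.6³/12 = 15450 mm⁴ (b = 17.6 mm is the smaller dimension).
Effective length L_e = KL = 0.5×2.51 m = 1255 mm.
Euler critical load P_cr = π²EI/L_e² = π²×69000×15450/1255² = 6679 N.
P_allow = P_cr/n = 6679/3.1 = 2154 N.

P_allow = 2.15 kN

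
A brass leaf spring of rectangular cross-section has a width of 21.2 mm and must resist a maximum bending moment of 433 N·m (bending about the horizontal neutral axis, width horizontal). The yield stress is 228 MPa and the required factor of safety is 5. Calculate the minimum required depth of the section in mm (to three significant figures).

h = 51.8 mm

σ_allow = 228/5 = 45.60 MPa.
For a rectangular section σ = 6M/(bh²), so h² = 6M/(b σ_allow) = 6×433000/(21.2×45.60) = 2687 mm².
h = 51.84 mm.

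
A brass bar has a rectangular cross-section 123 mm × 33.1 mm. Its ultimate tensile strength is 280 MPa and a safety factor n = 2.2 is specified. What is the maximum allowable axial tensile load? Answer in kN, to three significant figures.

σ_allow = 280/2.2 = 127.3 MPa.
A = 123×33.1 = 4071 mm².
F_allow = σ_allow × A = 127.3×4071 = 518200 N.

F_allow = 518 kN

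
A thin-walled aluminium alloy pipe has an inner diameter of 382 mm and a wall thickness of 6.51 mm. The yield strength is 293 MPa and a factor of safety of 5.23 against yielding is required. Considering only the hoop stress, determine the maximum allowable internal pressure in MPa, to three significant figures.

σ_allow = 293/5.23 = 56.02 MPa.
σ_h = pD/(2t) → p_allow = 2σ_allow t/D = 2×56.02×6.51/382 = 1.909 MPa.

p_allow = 1.91 MPa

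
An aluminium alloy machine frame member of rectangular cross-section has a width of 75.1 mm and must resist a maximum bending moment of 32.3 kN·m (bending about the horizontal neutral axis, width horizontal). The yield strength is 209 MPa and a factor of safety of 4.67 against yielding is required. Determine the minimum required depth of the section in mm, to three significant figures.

σ_allow = 209/4.67 = 44.75 MPa.
For a rectangular section σ = 6M/(bh²), so h² = 6M/(b σ_allow) = 6×3.2300×10^7/(75.1×44.75) = 57660 mm².
h = 240.1 mm.

h = 240 mm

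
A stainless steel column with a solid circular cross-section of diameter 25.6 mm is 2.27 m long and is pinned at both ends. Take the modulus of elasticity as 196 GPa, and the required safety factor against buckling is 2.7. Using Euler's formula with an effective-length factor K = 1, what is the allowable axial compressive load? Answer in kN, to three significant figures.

P_allow = 2.93 kN

I = πd⁴/64 = π×25.6⁴/64 = 21080 mm⁴.
Effective length L_e = KL = 1×2.27 m = 2270 mm.
Euler critical load P_cr = π²EI/L_e² = π²×196000×21080/2270² = 7915 N.
P_allow = P_cr/n = 7915/2.7 = 2931 N.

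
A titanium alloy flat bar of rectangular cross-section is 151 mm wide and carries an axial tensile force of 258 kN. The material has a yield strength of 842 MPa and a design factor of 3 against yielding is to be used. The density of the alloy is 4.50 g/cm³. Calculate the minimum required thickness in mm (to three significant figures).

t = 6.09 mm

σ_allow = 842/3 = 280.7 MPa.
Required area A = F/σ_allow = 258000/280.7 = 919.2 mm².
t = A/w = 919.2/151 = 6.088 mm.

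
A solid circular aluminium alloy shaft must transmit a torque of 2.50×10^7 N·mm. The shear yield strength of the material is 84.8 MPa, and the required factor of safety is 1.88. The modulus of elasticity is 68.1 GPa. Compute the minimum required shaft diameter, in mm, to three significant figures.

d = 141 mm

Allowable shear stress τ_allow = 84.8/1.88 = 45.11 MPa.
For a solid shaft τ = 16T/(πd³), so d³ = 16T/(π τ_allow) = 16×2.5000×10^7/(π×45.11) = 2.823×10^6 mm³.
d = (2.823×10^6)^(1/3) = 141.3 mm.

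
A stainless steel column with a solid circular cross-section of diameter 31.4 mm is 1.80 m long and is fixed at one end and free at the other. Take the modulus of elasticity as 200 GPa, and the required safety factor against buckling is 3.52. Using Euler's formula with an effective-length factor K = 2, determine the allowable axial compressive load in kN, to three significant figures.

I = πd⁴/64 = π×31.4⁴/64 = 47720 mm⁴.
Effective length L_e = KL = 2×1.80 m = 3600 mm.
Euler critical load P_cr = π²EI/L_e² = π²×200000×47720/3600² = 7268 N.
P_allow = P_cr/n = 7268/3.52 = 2065 N.

P_allow = 2.06 kN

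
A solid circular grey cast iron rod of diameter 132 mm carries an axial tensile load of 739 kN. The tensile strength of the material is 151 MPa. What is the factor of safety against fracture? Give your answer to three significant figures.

n = 2.80

A = πd²/4 = 13680 mm².
σ = F/A = 739000/13680 = 54.00 MPa.
n = 151/54.00 = 2.796.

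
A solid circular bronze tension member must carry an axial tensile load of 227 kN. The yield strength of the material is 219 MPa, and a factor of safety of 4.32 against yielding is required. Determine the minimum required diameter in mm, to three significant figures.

Allowable stress σ_allow = 219/4.32 = 50.69 MPa.
Required area A = F/σ_allow = 227000/50.69 = 4478 mm².
A = πd²/4 → d = √(4A/π) = 75.51 mm.

d = 75.5 mm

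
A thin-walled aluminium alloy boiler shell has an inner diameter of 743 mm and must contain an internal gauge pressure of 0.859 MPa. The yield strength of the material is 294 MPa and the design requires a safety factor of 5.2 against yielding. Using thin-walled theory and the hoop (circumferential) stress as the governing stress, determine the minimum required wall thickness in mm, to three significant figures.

σ_allow = 294/5.2 = 56.54 MPa.
Hoop stress σ_h = pD/(2t), so t = pD/(2σ_allow) = 0.859×743/(2×56.54) = 5.644 mm.

t = 5.64 mm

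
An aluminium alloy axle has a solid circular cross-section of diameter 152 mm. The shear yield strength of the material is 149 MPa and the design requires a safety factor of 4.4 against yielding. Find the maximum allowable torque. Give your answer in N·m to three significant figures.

τ_allow = 149/4.4 = 33.86 MPa.
For a solid shaft T_allow = τ_allow·πd³/16; πd³/16 = π×152³/16 = 689500 mm³.
T_allow = 33.86×689500 = 2.335×10^7 N·mm = 23350 N·m.

T_allow = 23400 N·m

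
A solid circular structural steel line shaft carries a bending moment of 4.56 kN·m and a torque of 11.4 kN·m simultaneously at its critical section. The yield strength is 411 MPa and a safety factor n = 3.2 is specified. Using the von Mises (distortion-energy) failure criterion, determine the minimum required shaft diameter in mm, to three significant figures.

d = 95.2 mm

σ_allow = σ_y/n = 411/3.2 = 128.4 MPa.
For a solid shaft σ_b = 32M/(πd³) and τ = 16T/(πd³), so the von Mises stress is σ' = (16/πd³)·√(4M²+3T²).
√(4M²+3T²) = √(4×(4.560×10^6)² + 3×(1.140×10^7)²) = 2.175×10^7 N·mm.
d³ = 16×2.175×10^7/(π×128.4) = 862400 mm³.
d = 95.19 mm.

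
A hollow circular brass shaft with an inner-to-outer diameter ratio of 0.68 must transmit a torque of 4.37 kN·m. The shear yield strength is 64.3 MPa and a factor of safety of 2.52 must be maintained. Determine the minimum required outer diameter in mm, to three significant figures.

τ_allow = 64.3/2.52 = 25.52 MPa.
For a hollow shaft τ = 16T/[πd_o³(1−k⁴)] with k = 0.68, so 1−k⁴ = 0.7862.
d_o³ = 16T/[π τ_allow (1−k⁴)] = 16×4370000/(π×25.52×0.7862) = 1.109×10^6 mm³.
d_o = 103.5 mm.

d_o = 104 mm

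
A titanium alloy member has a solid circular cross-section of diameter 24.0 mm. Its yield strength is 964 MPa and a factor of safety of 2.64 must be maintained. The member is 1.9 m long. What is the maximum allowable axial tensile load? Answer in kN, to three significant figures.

F_allow = 165 kN

σ_allow = 964/2.64 = 365.2 MPa.
A = πd²/4 = π×24.0²/4 = 452.4 mm².
F_allow = σ_allow × A = 365.2×452.4 = 165200 N.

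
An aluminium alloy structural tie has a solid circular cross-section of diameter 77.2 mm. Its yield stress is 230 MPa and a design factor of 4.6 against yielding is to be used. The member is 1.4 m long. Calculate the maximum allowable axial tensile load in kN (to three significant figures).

σ_allow = 230/4.6 = 50.00 MPa.
A = πd²/4 = π×77.2²/4 = 4681 mm².
F_allow = σ_allow × A = 50.00×4681 = 234000 N.

F_allow = 234 kN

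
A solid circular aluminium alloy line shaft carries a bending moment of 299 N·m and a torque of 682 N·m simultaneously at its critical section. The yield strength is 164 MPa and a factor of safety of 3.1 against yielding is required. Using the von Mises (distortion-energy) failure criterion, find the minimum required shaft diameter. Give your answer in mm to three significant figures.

σ_allow = σ_y/n = 164/3.1 = 52.90 MPa.
For a solid shaft σ_b = 32M/(πd³) and τ = 16T/(πd³), so the von Mises stress is σ' = (16/πd³)·√(4M²+3T²).
√(4M²+3T²) = √(4×(299000)² + 3×(682000)²) = 1.324×10^6 N·mm.
d³ = 16×1.324×10^6/(π×52.90) = 127500 mm³.
d = 50.33 mm.

d = 50.3 mm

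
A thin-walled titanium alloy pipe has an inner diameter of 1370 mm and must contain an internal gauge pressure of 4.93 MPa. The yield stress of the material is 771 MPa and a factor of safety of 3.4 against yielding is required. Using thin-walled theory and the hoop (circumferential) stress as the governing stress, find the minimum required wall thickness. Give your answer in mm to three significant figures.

t = 14.9 mm

σ_allow = 771/3.4 = 226.8 MPa.
Hoop stress σ_h = pD/(2t), so t = pD/(2σ_allow) = 4.93×1370/(2×226.8) = 14.89 mm.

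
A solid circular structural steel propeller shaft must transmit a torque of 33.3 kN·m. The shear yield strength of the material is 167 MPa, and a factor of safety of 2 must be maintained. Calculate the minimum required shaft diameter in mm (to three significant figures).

d = 127 mm

Allowable shear stress τ_allow = 167/2 = 83.50 MPa.
For a solid shaft τ = 16T/(πd³), so d³ = 16T/(π τ_allow) = 16×3.3300×10^7/(π×83.50) = 2.031×10^6 mm³.
d = (2.031×10^6)^(1/3) = 126.6 mm.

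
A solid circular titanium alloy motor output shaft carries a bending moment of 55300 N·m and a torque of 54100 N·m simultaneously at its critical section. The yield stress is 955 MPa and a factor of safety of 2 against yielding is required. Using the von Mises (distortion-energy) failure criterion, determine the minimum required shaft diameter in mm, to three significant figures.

d = 116 mm

σ_allow = σ_y/n = 955/2 = 477.5 MPa.
For a solid shaft σ_b = 32M/(πd³) and τ = 16T/(πd³), so the von Mises stress is σ' = (16/πd³)·√(4M²+3T²).
√(4M²+3T²) = √(4×(5.530×10^7)² + 3×(5.410×10^7)²) = 1.450×10^8 N·mm.
d³ = 16×1.450×10^8/(π×477.5) = 1.546×10^6 mm³.
d = 115.6 mm.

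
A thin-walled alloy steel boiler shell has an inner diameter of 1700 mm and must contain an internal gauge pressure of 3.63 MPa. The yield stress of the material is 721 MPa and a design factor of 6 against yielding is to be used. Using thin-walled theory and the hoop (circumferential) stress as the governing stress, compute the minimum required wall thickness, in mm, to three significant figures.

t = 25.7 mm

σ_allow = 721/6 = 120.2 MPa.
Hoop stress σ_h = pD/(2t), so t = pD/(2σ_allow) = 3.63×1700/(2×120.2) = 25.68 mm.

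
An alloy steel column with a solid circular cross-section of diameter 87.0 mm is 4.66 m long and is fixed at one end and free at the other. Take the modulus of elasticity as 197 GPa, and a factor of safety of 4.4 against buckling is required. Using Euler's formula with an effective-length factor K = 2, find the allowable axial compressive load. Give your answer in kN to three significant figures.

I = πd⁴/64 = π×87.0⁴/64 = 2.812×10^6 mm⁴.
Effective length L_e = KL = 2×4.66 m = 9320 mm.
Euler critical load P_cr = π²EI/L_e² = π²×197000×2.812×10^6/9320² = 62950 N.
P_allow = P_cr/n = 62950/4.4 = 14310 N.

P_allow = 14.3 kN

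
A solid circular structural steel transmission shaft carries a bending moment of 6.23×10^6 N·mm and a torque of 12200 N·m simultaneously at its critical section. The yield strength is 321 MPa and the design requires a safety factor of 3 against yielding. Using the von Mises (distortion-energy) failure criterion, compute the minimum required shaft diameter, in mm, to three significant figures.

σ_allow = σ_y/n = 321/3 = 107.0 MPa.
For a solid shaft σ_b = 32M/(πd³) and τ = 16T/(πd³), so the von Mises stress is σ' = (16/πd³)·√(4M²+3T²).
√(4M²+3T²) = √(4×(6.230×10^6)² + 3×(1.220×10^7)²) = 2.453×10^7 N·mm.
d³ = 16×2.453×10^7/(π×107.0) = 1.168×10^6 mm³.
d = 105.3 mm.

d = 105 mm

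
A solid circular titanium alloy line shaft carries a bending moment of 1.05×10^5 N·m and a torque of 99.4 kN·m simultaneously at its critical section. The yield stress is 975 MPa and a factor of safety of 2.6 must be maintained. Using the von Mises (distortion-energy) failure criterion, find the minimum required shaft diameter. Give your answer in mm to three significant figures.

σ_allow = σ_y/n = 975/2.6 = 375.0 MPa.
For a solid shaft σ_b = 32M/(πd³) and τ = 16T/(πd³), so the von Mises stress is σ' = (16/πd³)·√(4M²+3T²).
√(4M²+3T²) = √(4×(1.050×10^8)² + 3×(9.940×10^7)²) = 2.716×10^8 N·mm.
d³ = 16×2.716×10^8/(π×375.0) = 3.688×10^6 mm³.
d = 154.5 mm.

d = 155 mm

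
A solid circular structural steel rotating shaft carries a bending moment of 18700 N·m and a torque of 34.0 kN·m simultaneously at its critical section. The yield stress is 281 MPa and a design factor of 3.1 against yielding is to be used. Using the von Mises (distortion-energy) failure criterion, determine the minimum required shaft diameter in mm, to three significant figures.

σ_allow = σ_y/n = 281/3.1 = 90.65 MPa.
For a solid shaft σ_b = 32M/(πd³) and τ = 16T/(πd³), so the von Mises stress is σ' = (16/πd³)·√(4M²+3T²).
√(4M²+3T²) = √(4×(1.870×10^7)² + 3×(3.400×10^7)²) = 6.976×10^7 N·mm.
d³ = 16×6.976×10^7/(π×90.65) = 3.920×10^6 mm³.
d = 157.7 mm.

d = 158 mm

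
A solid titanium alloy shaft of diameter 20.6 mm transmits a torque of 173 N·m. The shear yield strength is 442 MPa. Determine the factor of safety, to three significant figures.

τ = 16T/(πd³) = 16×173000/(π×20.6³) = 100.8 MPa.
n = τ_limit/τ = 442/100.8 = 4.385.

n = 4.39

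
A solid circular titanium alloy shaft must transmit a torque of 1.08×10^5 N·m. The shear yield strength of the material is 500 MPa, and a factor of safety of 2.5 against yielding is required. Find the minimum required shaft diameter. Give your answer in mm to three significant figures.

d = 140 mm

Allowable shear stress τ_allow = 500/2.5 = 200.0 MPa.
For a solid shaft τ = 16T/(πd³), so d³ = 16T/(π τ_allow) = 16×1.0800×10^8/(π×200.0) = 2.750×10^6 mm³.
d = (2.750×10^6)^(1/3) = 140.1 mm.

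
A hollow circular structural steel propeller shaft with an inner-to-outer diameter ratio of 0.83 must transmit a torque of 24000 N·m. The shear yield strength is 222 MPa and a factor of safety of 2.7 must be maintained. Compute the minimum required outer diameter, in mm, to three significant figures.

d_o = 141 mm

τ_allow = 222/2.7 = 82.22 MPa.
For a hollow shaft τ = 16T/[πd_o³(1−k⁴)] with k = 0.83, so 1−k⁴ = 0.5254.
d_o³ = 16T/[π τ_allow (1−k⁴)] = 16×2.4000×10^7/(π×82.22×0.5254) = 2.829×10^6 mm³.
d_o = 141.4 mm.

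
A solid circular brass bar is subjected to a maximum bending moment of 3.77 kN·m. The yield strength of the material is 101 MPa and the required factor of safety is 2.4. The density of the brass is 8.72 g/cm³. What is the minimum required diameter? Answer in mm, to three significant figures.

d = 97.0 mm

σ_allow = 101/2.4 = 42.08 MPa.
For a solid circular section σ = 32M/(πd³), so d³ = 32M/(π σ_allow) = 32×3770000/(π×42.08) = 912500 mm³.
d = 96.99 mm.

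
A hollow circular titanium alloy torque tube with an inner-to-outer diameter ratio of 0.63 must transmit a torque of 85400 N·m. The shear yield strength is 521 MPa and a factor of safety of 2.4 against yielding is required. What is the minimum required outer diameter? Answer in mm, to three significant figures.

d_o = 133 mm

τ_allow = 521/2.4 = 217.1 MPa.
For a hollow shaft τ = 16T/[πd_o³(1−k⁴)] with k = 0.63, so 1−k⁴ = 0.8425.
d_o³ = 16T/[π τ_allow (1−k⁴)] = 16×8.5400×10^7/(π×217.1×0.8425) = 2.378×10^6 mm³.
d_o = 133.5 mm.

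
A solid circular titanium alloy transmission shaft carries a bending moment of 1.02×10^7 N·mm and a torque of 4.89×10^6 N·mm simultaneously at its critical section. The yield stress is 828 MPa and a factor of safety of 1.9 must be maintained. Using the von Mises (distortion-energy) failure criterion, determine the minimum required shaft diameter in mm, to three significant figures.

σ_allow = σ_y/n = 828/1.9 = 435.8 MPa.
For a solid shaft σ_b = 32M/(πd³) and τ = 16T/(πd³), so the von Mises stress is σ' = (16/πd³)·√(4M²+3T²).
√(4M²+3T²) = √(4×(1.020×10^7)² + 3×(4.890×10^6)²) = 2.209×10^7 N·mm.
d³ = 16×2.209×10^7/(π×435.8) = 258100 mm³.
d = 63.67 mm.

d = 63.7 mm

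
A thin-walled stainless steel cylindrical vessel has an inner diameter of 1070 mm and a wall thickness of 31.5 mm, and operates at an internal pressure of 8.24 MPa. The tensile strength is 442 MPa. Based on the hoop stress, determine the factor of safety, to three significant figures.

n = 3.16

σ_h = pD/(2t) = 8.24×1070/(2×31.5) = 139.9 MPa.
n = 442/139.9 = 3.158.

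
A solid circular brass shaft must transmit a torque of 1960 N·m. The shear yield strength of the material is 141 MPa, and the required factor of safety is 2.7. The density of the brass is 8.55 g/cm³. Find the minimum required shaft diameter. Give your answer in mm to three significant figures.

Allowable shear stress τ_allow = 141/2.7 = 52.22 MPa.
For a solid shaft τ = 16T/(πd³), so d³ = 16T/(π τ_allow) = 16×1960000/(π×52.22) = 191100 mm³.
d = (191100)^(1/3) = 57.60 mm.

d = 57.6 mm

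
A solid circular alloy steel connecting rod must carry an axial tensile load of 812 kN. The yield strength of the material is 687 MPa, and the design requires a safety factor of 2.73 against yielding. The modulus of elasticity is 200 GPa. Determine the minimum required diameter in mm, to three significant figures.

Allowable stress σ_allow = 687/2.73 = 251.6 MPa.
Required area A = F/σ_allow = 812000/251.6 = 3227 mm².
A = πd²/4 → d = √(4A/π) = 64.10 mm.

d = 64.1 mm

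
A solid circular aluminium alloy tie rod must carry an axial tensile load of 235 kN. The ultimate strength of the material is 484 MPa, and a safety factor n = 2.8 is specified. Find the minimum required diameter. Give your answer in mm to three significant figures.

Allowable stress σ_allow = 484/2.8 = 172.9 MPa.
Required area A = F/σ_allow = 235000/172.9 = 1360 mm².
A = πd²/4 → d = √(4A/π) = 41.60 mm.

d = 41.6 mm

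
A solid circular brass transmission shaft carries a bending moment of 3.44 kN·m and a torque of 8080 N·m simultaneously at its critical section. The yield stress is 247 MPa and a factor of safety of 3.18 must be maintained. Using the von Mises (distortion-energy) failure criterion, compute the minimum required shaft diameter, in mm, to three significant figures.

d = 101 mm

σ_allow = σ_y/n = 247/3.18 = 77.67 MPa.
For a solid shaft σ_b = 32M/(πd³) and τ = 16T/(πd³), so the von Mises stress is σ' = (16/πd³)·√(4M²+3T²).
√(4M²+3T²) = √(4×(3.440×10^6)² + 3×(8.080×10^6)²) = 1.559×10^7 N·mm.
d³ = 16×1.559×10^7/(π×77.67) = 1.023×10^6 mm³.
d = 100.7 mm.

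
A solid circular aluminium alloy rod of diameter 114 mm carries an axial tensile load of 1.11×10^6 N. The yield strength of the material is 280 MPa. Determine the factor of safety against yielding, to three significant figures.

A = πd²/4 = 10210 mm².
σ = F/A = 1110000/10210 = 108.7 MPa.
n = 280/108.7 = 2.575.

n = 2.57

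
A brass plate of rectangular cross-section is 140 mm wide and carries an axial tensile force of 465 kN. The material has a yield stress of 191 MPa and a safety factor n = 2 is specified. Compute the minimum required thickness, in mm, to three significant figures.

t = 34.8 mm

σ_allow = 191/2 = 95.50 MPa.
Required area A = F/σ_allow = 465000/95.50 = 4869 mm².
t = A/w = 4869/140 = 34.78 mm.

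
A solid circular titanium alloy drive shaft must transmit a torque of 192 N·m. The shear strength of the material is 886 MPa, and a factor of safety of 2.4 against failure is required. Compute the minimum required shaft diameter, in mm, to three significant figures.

Allowable shear stress τ_allow = 886/2.4 = 369.2 MPa.
For a solid shaft τ = 16T/(πd³), so d³ = 16T/(π τ_allow) = 16×192000/(π×369.2) = 2649 mm³.
d = (2649)^(1/3) = 13.84 mm.

d = 13.8 mm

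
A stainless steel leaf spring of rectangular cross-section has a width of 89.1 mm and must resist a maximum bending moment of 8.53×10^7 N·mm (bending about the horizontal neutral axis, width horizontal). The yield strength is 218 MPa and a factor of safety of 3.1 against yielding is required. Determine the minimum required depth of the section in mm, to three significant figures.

σ_allow = 218/3.1 = 70.32 MPa.
For a rectangular section σ = 6M/(bh²), so h² = 6M/(b σ_allow) = 6×8.5300×10^7/(89.1×70.32) = 81680 mm².
h = 285.8 mm.

h = 286 mm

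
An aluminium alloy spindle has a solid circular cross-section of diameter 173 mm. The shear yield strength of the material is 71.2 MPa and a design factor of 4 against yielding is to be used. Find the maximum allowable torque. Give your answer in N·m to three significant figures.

T_allow = 18100 N·m

τ_allow = 71.2/4 = 17.80 MPa.
For a solid shaft T_allow = τ_allow·πd³/16; πd³/16 = π×173³/16 = 1.017×10^6 mm³.
T_allow = 17.80×1.017×10^6 = 1.810×10^7 N·mm = 18100 N·m.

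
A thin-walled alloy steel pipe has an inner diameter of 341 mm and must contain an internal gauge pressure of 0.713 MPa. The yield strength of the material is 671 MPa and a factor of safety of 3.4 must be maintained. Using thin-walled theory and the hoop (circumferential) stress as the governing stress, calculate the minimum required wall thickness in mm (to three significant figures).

t = 0.616 mm

σ_allow = 671/3.4 = 197.4 MPa.
Hoop stress σ_h = pD/(2t), so t = pD/(2σ_allow) = 0.713×341/(2×197.4) = 0.6160 mm.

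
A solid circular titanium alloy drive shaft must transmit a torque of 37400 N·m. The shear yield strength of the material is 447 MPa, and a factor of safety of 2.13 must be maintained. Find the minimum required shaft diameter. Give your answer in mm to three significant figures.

Allowable shear stress τ_allow = 447/2.13 = 209.9 MPa.
For a solid shaft τ = 16T/(πd³), so d³ = 16T/(π τ_allow) = 16×3.7400×10^7/(π×209.9) = 907600 mm³.
d = (907600)^(1/3) = 96.82 mm.

d = 96.8 mm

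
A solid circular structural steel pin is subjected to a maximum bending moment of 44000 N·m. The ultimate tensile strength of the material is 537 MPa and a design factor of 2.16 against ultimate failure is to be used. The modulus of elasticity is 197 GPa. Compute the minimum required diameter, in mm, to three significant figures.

σ_allow = 537/2.16 = 248.6 MPa.
For a solid circular section σ = 32M/(πd³), so d³ = 32M/(π σ_allow) = 32×4.4000×10^7/(π×248.6) = 1.803×10^6 mm³.
d = 121.7 mm.

d = 122 mm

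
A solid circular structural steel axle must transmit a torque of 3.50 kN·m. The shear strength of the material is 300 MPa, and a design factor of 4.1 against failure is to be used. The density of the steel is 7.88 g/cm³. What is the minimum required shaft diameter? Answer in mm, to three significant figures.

Allowable shear stress τ_allow = 300/4.1 = 73.17 MPa.
For a solid shaft τ = 16T/(πd³), so d³ = 16T/(π τ_allow) = 16×3500000/(π×73.17) = 243600 mm³.
d = (243600)^(1/3) = 62.45 mm.

d = 62.5 mm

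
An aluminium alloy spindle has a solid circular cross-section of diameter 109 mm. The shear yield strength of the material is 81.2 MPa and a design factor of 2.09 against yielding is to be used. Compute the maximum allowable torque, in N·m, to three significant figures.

T_allow = 9880 N·m

τ_allow = 81.2/2.09 = 38.85 MPa.
For a solid shaft T_allow = τ_allow·πd³/16; πd³/16 = π×109³/16 = 254300 mm³.
T_allow = 38.85×254300 = 9.879×10^6 N·mm = 9879 N·m.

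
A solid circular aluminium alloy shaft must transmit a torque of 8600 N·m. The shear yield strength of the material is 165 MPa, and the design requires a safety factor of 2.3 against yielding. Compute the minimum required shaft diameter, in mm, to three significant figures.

Allowable shear stress τ_allow = 165/2.3 = 71.74 MPa.
For a solid shaft τ = 16T/(πd³), so d³ = 16T/(π τ_allow) = 16×8600000/(π×71.74) = 610500 mm³.
d = (610500)^(1/3) = 84.83 mm.

d = 84.8 mm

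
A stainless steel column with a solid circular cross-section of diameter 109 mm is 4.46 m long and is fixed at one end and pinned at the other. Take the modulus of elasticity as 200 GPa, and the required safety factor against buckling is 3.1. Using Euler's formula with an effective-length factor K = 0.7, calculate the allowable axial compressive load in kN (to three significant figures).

P_allow = 453 kN

I = πd⁴/64 = π×109⁴/64 = 6.929×10^6 mm⁴.
Effective length L_e = KL = 0.7×4.46 m = 3122 mm.
Euler critical load P_cr = π²EI/L_e² = π²×200000×6.929×10^6/3122² = 1.403×10^6 N.
P_allow = P_cr/n = 1.403×10^6/3.1 = 452700 N.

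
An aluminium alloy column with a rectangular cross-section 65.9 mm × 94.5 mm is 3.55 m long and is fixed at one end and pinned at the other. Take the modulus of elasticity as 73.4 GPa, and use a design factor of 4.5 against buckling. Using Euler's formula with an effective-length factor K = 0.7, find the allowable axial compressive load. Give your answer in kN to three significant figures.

P_allow = 58.8 kN

Buckling occurs about the weak axis: I_min = h·b³/12 = 94.5×65.9³/12 = 2.254×10^6 mm⁴ (b = 65.9 mm is the smaller dimension).
Effective length L_e = KL = 0.7×3.55 m = 2485 mm.
Euler critical load P_cr = π²EI/L_e² = π²×73400×2.254×10^6/2485² = 264400 N.
P_allow = P_cr/n = 264400/4.5 = 58750 N.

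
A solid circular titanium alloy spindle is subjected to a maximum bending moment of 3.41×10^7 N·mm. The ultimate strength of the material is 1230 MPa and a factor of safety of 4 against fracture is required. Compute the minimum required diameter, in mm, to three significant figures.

d = 104 mm

σ_allow = 1230/4 = 307.5 MPa.
For a solid circular section σ = 32M/(πd³), so d³ = 32M/(π σ_allow) = 32×3.4100×10^7/(π×307.5) = 1.130×10^6 mm³.
d = 104.1 mm.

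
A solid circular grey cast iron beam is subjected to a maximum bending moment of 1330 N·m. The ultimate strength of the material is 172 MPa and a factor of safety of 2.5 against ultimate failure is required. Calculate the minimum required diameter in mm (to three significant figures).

σ_allow = 172/2.5 = 68.80 MPa.
For a solid circular section σ = 32M/(πd³), so d³ = 32M/(π σ_allow) = 32×1330000/(π×68.80) = 196900 mm³.
d = 58.18 mm.

d = 58.2 mm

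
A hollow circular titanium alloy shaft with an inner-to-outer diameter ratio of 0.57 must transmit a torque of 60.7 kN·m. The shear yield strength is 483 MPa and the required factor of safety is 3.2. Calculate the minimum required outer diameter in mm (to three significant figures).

d_o = 132 mm

τ_allow = 483/3.2 = 150.9 MPa.
For a hollow shaft τ = 16T/[πd_o³(1−k⁴)] with k = 0.57, so 1−k⁴ = 0.8944.
d_o³ = 16T/[π τ_allow (1−k⁴)] = 16×6.0700×10^7/(π×150.9×0.8944) = 2.290×10^6 mm³.
d_o = 131.8 mm.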